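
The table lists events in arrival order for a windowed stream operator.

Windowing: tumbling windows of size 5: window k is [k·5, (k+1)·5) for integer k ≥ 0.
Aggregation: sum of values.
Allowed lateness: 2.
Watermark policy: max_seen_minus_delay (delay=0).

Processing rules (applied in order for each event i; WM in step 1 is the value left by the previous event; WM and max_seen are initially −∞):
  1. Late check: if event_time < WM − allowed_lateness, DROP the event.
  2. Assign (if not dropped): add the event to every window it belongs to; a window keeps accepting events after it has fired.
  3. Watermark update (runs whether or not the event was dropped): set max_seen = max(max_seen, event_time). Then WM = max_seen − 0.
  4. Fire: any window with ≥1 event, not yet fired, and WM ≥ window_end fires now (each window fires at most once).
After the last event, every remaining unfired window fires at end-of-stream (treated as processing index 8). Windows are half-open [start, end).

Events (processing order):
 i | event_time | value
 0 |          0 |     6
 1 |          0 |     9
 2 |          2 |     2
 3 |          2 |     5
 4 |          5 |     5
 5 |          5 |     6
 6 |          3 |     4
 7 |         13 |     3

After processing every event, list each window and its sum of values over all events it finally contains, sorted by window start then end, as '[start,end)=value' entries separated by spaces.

[0,5)=26 [5,10)=11 [10,15)=3

i=0 t=0 v=6: → [0,5); WM=0
i=1 t=0 v=9: → [0,5); WM=0
i=2 t=2 v=2: → [0,5); WM=2
i=3 t=2 v=5: → [0,5); WM=2
i=4 t=5 v=5: → [5,10); WM=5; [0,5) fires=22
i=5 t=5 v=6: → [5,10); WM=5
i=6 t=3 v=4: → [0,5); WM=5
i=7 t=13 v=3: → [10,15); WM=13; [5,10) fires=11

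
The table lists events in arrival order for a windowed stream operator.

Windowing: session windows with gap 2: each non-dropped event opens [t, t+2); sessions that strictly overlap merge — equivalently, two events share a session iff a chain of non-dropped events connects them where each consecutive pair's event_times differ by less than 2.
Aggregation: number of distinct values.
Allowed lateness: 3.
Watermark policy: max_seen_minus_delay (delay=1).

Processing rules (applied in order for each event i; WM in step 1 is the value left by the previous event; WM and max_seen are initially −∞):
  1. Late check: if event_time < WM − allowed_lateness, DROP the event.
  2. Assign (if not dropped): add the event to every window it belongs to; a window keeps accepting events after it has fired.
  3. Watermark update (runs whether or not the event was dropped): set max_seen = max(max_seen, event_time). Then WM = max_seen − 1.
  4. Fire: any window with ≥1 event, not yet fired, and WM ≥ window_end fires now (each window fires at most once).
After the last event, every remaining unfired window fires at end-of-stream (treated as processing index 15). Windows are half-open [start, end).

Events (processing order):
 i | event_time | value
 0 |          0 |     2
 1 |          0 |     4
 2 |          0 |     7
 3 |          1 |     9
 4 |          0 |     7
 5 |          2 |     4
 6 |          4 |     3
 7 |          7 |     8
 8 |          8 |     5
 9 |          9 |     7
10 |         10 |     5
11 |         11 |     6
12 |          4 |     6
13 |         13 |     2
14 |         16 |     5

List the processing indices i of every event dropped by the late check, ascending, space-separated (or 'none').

i=0 t=0 v=2: → [0,2); WM=-1
i=1 t=0 v=4: → [0,2); WM=-1
i=2 t=0 v=7: → [0,2); WM=-1
i=3 t=1 v=9: → [0,3); WM=0
i=4 t=0 v=7: → [0,3); WM=0
i=5 t=2 v=4: → [0,4); WM=1
i=6 t=4 v=3: → [4,6); WM=3
i=7 t=7 v=8: → [7,9); WM=6
i=8 t=8 v=5: → [7,10); WM=7
i=9 t=9 v=7: → [7,11); WM=8
i=10 t=10 v=5: → [7,12); WM=9
i=11 t=11 v=6: → [7,13); WM=10
i=12 t=4 v=6: DROP (t<10-3); WM=10
i=13 t=13 v=2: → [13,15); WM=12
i=14 t=16 v=5: → [16,18); WM=15

12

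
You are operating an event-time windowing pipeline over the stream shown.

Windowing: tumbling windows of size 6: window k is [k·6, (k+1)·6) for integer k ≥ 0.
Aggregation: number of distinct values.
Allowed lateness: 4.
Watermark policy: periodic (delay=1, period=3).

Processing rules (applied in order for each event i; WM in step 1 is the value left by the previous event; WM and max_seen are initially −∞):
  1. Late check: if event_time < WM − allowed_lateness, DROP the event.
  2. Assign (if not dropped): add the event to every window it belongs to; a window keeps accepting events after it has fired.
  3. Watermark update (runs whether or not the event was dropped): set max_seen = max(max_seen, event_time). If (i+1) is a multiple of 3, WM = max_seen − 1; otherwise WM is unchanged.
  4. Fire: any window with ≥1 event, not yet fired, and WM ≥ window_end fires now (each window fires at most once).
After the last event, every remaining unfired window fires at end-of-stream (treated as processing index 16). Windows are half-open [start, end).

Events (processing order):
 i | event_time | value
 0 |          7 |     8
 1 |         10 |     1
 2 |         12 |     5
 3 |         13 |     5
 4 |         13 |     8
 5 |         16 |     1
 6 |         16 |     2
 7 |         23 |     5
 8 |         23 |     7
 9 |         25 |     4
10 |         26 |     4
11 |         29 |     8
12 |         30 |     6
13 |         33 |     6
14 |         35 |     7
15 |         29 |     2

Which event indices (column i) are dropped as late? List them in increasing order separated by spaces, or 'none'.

15

i=0 t=7 v=8: → [6,12); WM=−∞
i=1 t=10 v=1: → [6,12); WM=−∞
i=2 t=12 v=5: → [12,18); WM=11
i=3 t=13 v=5: → [12,18); WM=11
i=4 t=13 v=8: → [12,18); WM=11
i=5 t=16 v=1: → [12,18); WM=15; [6,12) fires=2
i=6 t=16 v=2: → [12,18); WM=15
i=7 t=23 v=5: → [18,24); WM=15
i=8 t=23 v=7: → [18,24); WM=22; [12,18) fires=4
i=9 t=25 v=4: → [24,30); WM=22
i=10 t=26 v=4: → [24,30); WM=22
i=11 t=29 v=8: → [24,30); WM=28; [18,24) fires=2
i=12 t=30 v=6: → [30,36); WM=28
i=13 t=33 v=6: → [30,36); WM=28
i=14 t=35 v=7: → [30,36); WM=34; [24,30) fires=2
i=15 t=29 v=2: DROP (t<34-4); WM=34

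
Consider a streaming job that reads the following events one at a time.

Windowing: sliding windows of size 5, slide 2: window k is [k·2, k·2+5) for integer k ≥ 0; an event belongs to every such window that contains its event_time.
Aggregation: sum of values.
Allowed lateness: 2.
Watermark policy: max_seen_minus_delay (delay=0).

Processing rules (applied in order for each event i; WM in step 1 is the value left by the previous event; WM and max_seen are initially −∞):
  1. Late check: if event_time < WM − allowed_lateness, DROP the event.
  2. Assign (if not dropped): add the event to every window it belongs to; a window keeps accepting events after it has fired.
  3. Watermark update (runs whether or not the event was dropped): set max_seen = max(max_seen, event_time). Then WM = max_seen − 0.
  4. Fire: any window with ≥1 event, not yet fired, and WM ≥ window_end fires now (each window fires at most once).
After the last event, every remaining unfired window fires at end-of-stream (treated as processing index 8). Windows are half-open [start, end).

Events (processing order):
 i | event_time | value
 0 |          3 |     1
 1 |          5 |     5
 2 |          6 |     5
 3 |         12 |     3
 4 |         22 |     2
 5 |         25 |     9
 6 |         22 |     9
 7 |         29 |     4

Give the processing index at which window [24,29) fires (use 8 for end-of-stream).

7

i=0 t=3 v=1: → [2,7),[0,5); WM=3
i=1 t=5 v=5: → [4,9),[2,7); WM=5; [0,5) fires=1
i=2 t=6 v=5: → [6,11),[4,9),[2,7); WM=6
i=3 t=12 v=3: → [12,17),[10,15),[8,13); WM=12; [2,7) fires=11 [4,9) fires=10 [6,11) fires=5
i=4 t=22 v=2: → [22,27),[20,25),[18,23); WM=22; [8,13) fires=3 [10,15) fires=3 [12,17) fires=3
i=5 t=25 v=9: → [24,29),[22,27); WM=25; [18,23) fires=2 [20,25) fires=2
i=6 t=22 v=9: DROP (t<25-2); WM=25
i=7 t=29 v=4: → [28,33),[26,31); WM=29; [22,27) fires=11 [24,29) fires=9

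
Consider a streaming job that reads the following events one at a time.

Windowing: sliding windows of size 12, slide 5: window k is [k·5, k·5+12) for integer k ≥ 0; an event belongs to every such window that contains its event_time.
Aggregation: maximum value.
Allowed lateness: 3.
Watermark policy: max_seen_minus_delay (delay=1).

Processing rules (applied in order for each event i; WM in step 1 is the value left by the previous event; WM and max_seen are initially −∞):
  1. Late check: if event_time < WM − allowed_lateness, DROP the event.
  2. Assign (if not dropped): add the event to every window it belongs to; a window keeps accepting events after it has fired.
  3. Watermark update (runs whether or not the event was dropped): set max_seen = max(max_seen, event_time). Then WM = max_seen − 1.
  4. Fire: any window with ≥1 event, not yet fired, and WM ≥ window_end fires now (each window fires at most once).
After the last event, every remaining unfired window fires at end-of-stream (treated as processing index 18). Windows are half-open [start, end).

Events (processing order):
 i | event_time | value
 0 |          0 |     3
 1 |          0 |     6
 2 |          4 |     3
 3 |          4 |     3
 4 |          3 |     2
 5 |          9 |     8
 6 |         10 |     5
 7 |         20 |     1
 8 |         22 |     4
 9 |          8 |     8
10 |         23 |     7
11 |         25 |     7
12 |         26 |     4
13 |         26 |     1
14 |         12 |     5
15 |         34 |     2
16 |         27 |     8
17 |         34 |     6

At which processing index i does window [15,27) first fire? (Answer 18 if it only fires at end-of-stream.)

i=0 t=0 v=3: → [0,12); WM=-1
i=1 t=0 v=6: → [0,12); WM=-1
i=2 t=4 v=3: → [0,12); WM=3
i=3 t=4 v=3: → [0,12); WM=3
i=4 t=3 v=2: → [0,12); WM=3
i=5 t=9 v=8: → [5,17),[0,12); WM=8
i=6 t=10 v=5: → [10,22),[5,17),[0,12); WM=9
i=7 t=20 v=1: → [20,32),[15,27),[10,22); WM=19; [0,12) fires=8 [5,17) fires=8
i=8 t=22 v=4: → [20,32),[15,27); WM=21
i=9 t=8 v=8: DROP (t<21-3); WM=21
i=10 t=23 v=7: → [20,32),[15,27); WM=22; [10,22) fires=5
i=11 t=25 v=7: → [25,37),[20,32),[15,27); WM=24
i=12 t=26 v=4: → [25,37),[20,32),[15,27); WM=25
i=13 t=26 v=1: → [25,37),[20,32),[15,27); WM=25
i=14 t=12 v=5: DROP (t<25-3); WM=25
i=15 t=34 v=2: → [30,42),[25,37); WM=33; [15,27) fires=7 [20,32) fires=7
i=16 t=27 v=8: DROP (t<33-3); WM=33
i=17 t=34 v=6: → [30,42),[25,37); WM=33

15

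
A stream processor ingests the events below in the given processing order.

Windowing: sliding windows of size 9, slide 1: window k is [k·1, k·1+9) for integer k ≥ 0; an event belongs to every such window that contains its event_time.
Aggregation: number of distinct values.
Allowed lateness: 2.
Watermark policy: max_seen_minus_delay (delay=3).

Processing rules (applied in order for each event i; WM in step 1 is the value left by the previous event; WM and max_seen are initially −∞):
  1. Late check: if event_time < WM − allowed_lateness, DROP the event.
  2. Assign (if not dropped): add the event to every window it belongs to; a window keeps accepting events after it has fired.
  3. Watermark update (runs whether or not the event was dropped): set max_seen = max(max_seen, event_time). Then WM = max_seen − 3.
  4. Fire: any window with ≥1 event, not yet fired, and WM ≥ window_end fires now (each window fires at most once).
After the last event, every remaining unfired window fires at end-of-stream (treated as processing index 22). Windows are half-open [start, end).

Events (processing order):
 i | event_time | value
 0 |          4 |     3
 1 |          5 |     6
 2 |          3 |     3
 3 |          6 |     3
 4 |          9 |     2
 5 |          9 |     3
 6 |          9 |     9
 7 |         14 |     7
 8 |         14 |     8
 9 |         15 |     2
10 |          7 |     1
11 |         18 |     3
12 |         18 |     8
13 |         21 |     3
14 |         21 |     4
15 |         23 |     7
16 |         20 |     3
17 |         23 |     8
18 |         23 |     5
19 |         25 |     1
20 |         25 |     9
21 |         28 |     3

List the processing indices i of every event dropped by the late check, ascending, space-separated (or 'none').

10

i=0 t=4 v=3: → [4,13),[3,12),[2,11),[1,10),[0,9); WM=1
i=1 t=5 v=6: → [5,14),[4,13),[3,12),[2,11),[1,10),[0,9); WM=2
i=2 t=3 v=3: → [3,12),[2,11),[1,10),[0,9); WM=2
i=3 t=6 v=3: → [6,15),[5,14),[4,13),[3,12),[2,11),[1,10),[0,9); WM=3
i=4 t=9 v=2: → [9,18),[8,17),[7,16),[6,15),[5,14),[4,13),[3,12),[2,11),[1,10); WM=6
i=5 t=9 v=3: → [9,18),[8,17),[7,16),[6,15),[5,14),[4,13),[3,12),[2,11),[1,10); WM=6
i=6 t=9 v=9: → [9,18),[8,17),[7,16),[6,15),[5,14),[4,13),[3,12),[2,11),[1,10); WM=6
i=7 t=14 v=7: → [14,23),[13,22),[12,21),[11,20),[10,19),[9,18),[8,17),[7,16),[6,15); WM=11; [0,9) fires=2 [1,10) fires=4 [2,11) fires=4
i=8 t=14 v=8: → [14,23),[13,22),[12,21),[11,20),[10,19),[9,18),[8,17),[7,16),[6,15); WM=11
i=9 t=15 v=2: → [15,24),[14,23),[13,22),[12,21),[11,20),[10,19),[9,18),[8,17),[7,16); WM=12; [3,12) fires=4
i=10 t=7 v=1: DROP (t<12-2); WM=12
i=11 t=18 v=3: → [18,27),[17,26),[16,25),[15,24),[14,23),[13,22),[12,21),[11,20),[10,19); WM=15; [4,13) fires=4 [5,14) fires=4 [6,15) fires=5
i=12 t=18 v=8: → [18,27),[17,26),[16,25),[15,24),[14,23),[13,22),[12,21),[11,20),[10,19); WM=15
i=13 t=21 v=3: → [21,30),[20,29),[19,28),[18,27),[17,26),[16,25),[15,24),[14,23),[13,22); WM=18; [7,16) fires=5 [8,17) fires=5 [9,18) fires=5
i=14 t=21 v=4: → [21,30),[20,29),[19,28),[18,27),[17,26),[16,25),[15,24),[14,23),[13,22); WM=18
i=15 t=23 v=7: → [23,32),[22,31),[21,30),[20,29),[19,28),[18,27),[17,26),[16,25),[15,24); WM=20; [10,19) fires=4 [11,20) fires=4
i=16 t=20 v=3: → [20,29),[19,28),[18,27),[17,26),[16,25),[15,24),[14,23),[13,22),[12,21); WM=20
i=17 t=23 v=8: → [23,32),[22,31),[21,30),[20,29),[19,28),[18,27),[17,26),[16,25),[15,24); WM=20
i=18 t=23 v=5: → [23,32),[22,31),[21,30),[20,29),[19,28),[18,27),[17,26),[16,25),[15,24); WM=20
i=19 t=25 v=1: → [25,34),[24,33),[23,32),[22,31),[21,30),[20,29),[19,28),[18,27),[17,26); WM=22; [12,21) fires=4 [13,22) fires=5
i=20 t=25 v=9: → [25,34),[24,33),[23,32),[22,31),[21,30),[20,29),[19,28),[18,27),[17,26); WM=22
i=21 t=28 v=3: → [28,37),[27,36),[26,35),[25,34),[24,33),[23,32),[22,31),[21,30),[20,29); WM=25; [14,23) fires=5 [15,24) fires=6 [16,25) fires=5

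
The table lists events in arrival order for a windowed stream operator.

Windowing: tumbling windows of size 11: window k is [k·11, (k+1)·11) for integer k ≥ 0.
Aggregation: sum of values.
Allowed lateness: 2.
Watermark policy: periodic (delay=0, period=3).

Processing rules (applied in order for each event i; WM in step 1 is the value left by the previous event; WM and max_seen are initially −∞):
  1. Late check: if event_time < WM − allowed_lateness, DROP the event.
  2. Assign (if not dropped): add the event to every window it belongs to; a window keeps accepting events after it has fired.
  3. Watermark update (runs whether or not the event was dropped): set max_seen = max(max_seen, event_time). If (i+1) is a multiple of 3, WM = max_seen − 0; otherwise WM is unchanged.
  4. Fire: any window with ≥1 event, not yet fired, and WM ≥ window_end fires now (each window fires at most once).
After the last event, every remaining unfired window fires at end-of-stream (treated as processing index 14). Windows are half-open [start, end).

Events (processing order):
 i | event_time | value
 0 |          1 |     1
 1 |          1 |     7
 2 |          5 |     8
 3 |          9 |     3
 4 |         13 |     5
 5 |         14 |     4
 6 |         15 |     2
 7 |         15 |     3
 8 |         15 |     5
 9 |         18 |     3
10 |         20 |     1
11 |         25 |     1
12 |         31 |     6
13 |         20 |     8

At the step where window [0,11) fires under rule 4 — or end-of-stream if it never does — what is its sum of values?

19

i=0 t=1 v=1: → [0,11); WM=−∞
i=1 t=1 v=7: → [0,11); WM=−∞
i=2 t=5 v=8: → [0,11); WM=5
i=3 t=9 v=3: → [0,11); WM=5
i=4 t=13 v=5: → [11,22); WM=5
i=5 t=14 v=4: → [11,22); WM=14; [0,11) fires=19
i=6 t=15 v=2: → [11,22); WM=14
i=7 t=15 v=3: → [11,22); WM=14
i=8 t=15 v=5: → [11,22); WM=15
i=9 t=18 v=3: → [11,22); WM=15
i=10 t=20 v=1: → [11,22); WM=15
i=11 t=25 v=1: → [22,33); WM=25; [11,22) fires=23
i=12 t=31 v=6: → [22,33); WM=25
i=13 t=20 v=8: DROP (t<25-2); WM=25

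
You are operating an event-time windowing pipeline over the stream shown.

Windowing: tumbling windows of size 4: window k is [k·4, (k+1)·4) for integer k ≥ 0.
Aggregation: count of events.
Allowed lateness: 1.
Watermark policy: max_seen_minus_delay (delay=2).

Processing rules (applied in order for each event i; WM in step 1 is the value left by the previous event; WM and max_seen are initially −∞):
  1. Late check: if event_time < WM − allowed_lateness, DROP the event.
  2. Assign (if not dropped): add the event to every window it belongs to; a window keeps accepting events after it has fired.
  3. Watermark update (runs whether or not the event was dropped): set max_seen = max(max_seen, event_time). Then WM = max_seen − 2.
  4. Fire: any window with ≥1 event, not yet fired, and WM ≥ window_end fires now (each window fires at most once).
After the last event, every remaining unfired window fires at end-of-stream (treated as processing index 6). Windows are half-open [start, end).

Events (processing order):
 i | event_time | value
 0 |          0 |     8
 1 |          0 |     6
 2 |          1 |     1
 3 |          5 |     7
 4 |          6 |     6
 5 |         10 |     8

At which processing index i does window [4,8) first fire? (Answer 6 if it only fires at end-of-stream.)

5

i=0 t=0 v=8: → [0,4); WM=-2
i=1 t=0 v=6: → [0,4); WM=-2
i=2 t=1 v=1: → [0,4); WM=-1
i=3 t=5 v=7: → [4,8); WM=3
i=4 t=6 v=6: → [4,8); WM=4; [0,4) fires=3
i=5 t=10 v=8: → [8,12); WM=8; [4,8) fires=2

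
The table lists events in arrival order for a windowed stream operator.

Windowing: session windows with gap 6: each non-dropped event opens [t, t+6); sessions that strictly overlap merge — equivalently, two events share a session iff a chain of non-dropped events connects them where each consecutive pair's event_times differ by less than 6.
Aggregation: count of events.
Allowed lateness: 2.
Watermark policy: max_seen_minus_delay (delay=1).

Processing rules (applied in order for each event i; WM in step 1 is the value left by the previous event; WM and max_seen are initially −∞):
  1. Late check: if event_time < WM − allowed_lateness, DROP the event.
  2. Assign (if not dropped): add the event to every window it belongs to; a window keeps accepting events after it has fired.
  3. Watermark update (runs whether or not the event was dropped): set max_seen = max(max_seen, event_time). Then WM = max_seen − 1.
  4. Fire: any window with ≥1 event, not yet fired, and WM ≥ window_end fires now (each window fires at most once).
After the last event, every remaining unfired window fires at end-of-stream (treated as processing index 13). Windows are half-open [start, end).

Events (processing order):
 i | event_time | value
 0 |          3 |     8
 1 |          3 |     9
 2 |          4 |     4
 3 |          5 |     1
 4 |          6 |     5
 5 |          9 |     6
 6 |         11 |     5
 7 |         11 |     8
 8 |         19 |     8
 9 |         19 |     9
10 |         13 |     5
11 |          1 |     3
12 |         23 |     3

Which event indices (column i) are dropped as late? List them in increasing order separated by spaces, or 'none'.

10 11

i=0 t=3 v=8: → [3,9); WM=2
i=1 t=3 v=9: → [3,9); WM=2
i=2 t=4 v=4: → [3,10); WM=3
i=3 t=5 v=1: → [3,11); WM=4
i=4 t=6 v=5: → [3,12); WM=5
i=5 t=9 v=6: → [3,15); WM=8
i=6 t=11 v=5: → [3,17); WM=10
i=7 t=11 v=8: → [3,17); WM=10
i=8 t=19 v=8: → [19,25); WM=18
i=9 t=19 v=9: → [19,25); WM=18
i=10 t=13 v=5: DROP (t<18-2); WM=18
i=11 t=1 v=3: DROP (t<18-2); WM=18
i=12 t=23 v=3: → [19,29); WM=22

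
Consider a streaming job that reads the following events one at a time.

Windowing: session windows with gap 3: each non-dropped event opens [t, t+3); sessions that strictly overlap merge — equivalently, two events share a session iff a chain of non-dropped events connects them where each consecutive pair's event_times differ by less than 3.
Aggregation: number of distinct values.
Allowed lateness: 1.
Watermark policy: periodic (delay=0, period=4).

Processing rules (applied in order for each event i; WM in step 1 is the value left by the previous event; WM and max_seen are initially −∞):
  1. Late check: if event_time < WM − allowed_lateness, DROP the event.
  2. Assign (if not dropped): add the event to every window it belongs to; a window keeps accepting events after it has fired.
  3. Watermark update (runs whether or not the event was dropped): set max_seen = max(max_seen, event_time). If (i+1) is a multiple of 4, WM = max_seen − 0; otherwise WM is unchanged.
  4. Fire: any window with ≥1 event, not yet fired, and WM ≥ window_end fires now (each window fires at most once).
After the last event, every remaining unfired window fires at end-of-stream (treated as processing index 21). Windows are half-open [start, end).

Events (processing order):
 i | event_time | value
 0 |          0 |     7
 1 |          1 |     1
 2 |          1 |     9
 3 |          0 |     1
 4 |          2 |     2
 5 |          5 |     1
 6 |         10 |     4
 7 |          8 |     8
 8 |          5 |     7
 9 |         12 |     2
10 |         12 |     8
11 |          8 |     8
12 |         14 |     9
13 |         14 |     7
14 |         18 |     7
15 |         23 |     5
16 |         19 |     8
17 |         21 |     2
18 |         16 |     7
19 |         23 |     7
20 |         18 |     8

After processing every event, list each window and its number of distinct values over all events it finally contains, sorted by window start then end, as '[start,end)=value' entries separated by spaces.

i=0 t=0 v=7: → [0,3); WM=−∞
i=1 t=1 v=1: → [0,4); WM=−∞
i=2 t=1 v=9: → [0,4); WM=−∞
i=3 t=0 v=1: → [0,4); WM=1
i=4 t=2 v=2: → [0,5); WM=1
i=5 t=5 v=1: → [5,8); WM=1
i=6 t=10 v=4: → [10,13); WM=1
i=7 t=8 v=8: → [8,13); WM=10
i=8 t=5 v=7: DROP (t<10-1); WM=10
i=9 t=12 v=2: → [8,15); WM=10
i=10 t=12 v=8: → [8,15); WM=10
i=11 t=8 v=8: DROP (t<10-1); WM=12
i=12 t=14 v=9: → [8,17); WM=12
i=13 t=14 v=7: → [8,17); WM=12
i=14 t=18 v=7: → [18,21); WM=12
i=15 t=23 v=5: → [23,26); WM=23
i=16 t=19 v=8: DROP (t<23-1); WM=23
i=17 t=21 v=2: DROP (t<23-1); WM=23
i=18 t=16 v=7: DROP (t<23-1); WM=23
i=19 t=23 v=7: → [23,26); WM=23
i=20 t=18 v=8: DROP (t<23-1); WM=23

[0,5)=4 [5,8)=1 [8,17)=5 [18,21)=1 [23,26)=2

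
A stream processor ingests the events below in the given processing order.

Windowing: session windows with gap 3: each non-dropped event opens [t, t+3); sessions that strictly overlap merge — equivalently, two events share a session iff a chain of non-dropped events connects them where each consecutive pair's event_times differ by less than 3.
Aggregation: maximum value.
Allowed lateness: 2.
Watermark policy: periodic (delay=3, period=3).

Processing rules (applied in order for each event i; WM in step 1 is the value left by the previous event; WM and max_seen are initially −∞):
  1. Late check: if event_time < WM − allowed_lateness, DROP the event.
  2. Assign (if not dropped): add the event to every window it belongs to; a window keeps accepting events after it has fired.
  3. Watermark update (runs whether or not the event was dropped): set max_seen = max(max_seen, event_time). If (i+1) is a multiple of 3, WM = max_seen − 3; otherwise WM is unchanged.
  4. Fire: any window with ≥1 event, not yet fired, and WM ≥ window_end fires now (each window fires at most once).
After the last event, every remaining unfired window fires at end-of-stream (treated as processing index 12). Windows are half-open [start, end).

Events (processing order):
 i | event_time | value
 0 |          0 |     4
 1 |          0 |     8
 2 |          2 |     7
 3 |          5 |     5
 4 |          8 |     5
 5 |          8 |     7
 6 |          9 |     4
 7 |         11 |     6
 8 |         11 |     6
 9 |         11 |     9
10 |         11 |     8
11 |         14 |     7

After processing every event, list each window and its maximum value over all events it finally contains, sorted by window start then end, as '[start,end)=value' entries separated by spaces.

[0,5)=8 [5,8)=5 [8,14)=9 [14,17)=7

i=0 t=0 v=4: → [0,3); WM=−∞
i=1 t=0 v=8: → [0,3); WM=−∞
i=2 t=2 v=7: → [0,5); WM=-1
i=3 t=5 v=5: → [5,8); WM=-1
i=4 t=8 v=5: → [8,11); WM=-1
i=5 t=8 v=7: → [8,11); WM=5
i=6 t=9 v=4: → [8,12); WM=5
i=7 t=11 v=6: → [8,14); WM=5
i=8 t=11 v=6: → [8,14); WM=8
i=9 t=11 v=9: → [8,14); WM=8
i=10 t=11 v=8: → [8,14); WM=8
i=11 t=14 v=7: → [14,17); WM=11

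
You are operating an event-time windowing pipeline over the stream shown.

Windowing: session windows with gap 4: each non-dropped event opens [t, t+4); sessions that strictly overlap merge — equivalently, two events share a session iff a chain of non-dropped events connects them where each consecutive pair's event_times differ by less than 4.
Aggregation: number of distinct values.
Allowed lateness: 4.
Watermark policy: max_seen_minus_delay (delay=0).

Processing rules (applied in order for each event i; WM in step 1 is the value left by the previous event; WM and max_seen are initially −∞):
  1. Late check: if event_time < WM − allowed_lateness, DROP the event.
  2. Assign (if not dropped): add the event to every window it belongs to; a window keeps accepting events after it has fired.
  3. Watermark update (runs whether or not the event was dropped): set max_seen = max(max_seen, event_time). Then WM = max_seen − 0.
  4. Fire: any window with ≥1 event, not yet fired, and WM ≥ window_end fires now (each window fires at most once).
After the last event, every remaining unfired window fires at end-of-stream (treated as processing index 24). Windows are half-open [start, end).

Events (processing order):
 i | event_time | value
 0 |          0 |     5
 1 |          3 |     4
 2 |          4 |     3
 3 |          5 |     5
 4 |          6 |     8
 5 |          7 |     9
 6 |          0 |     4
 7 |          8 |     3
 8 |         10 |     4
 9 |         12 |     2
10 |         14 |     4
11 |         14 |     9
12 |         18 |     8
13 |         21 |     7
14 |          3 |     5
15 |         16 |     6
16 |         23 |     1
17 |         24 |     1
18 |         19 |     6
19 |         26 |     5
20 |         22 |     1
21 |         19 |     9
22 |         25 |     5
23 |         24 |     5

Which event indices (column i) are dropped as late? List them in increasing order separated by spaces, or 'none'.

i=0 t=0 v=5: → [0,4); WM=0
i=1 t=3 v=4: → [0,7); WM=3
i=2 t=4 v=3: → [0,8); WM=4
i=3 t=5 v=5: → [0,9); WM=5
i=4 t=6 v=8: → [0,10); WM=6
i=5 t=7 v=9: → [0,11); WM=7
i=6 t=0 v=4: DROP (t<7-4); WM=7
i=7 t=8 v=3: → [0,12); WM=8
i=8 t=10 v=4: → [0,14); WM=10
i=9 t=12 v=2: → [0,16); WM=12
i=10 t=14 v=4: → [0,18); WM=14
i=11 t=14 v=9: → [0,18); WM=14
i=12 t=18 v=8: → [18,22); WM=18
i=13 t=21 v=7: → [18,25); WM=21
i=14 t=3 v=5: DROP (t<21-4); WM=21
i=15 t=16 v=6: DROP (t<21-4); WM=21
i=16 t=23 v=1: → [18,27); WM=23
i=17 t=24 v=1: → [18,28); WM=24
i=18 t=19 v=6: DROP (t<24-4); WM=24
i=19 t=26 v=5: → [18,30); WM=26
i=20 t=22 v=1: → [18,30); WM=26
i=21 t=19 v=9: DROP (t<26-4); WM=26
i=22 t=25 v=5: → [18,30); WM=26
i=23 t=24 v=5: → [18,30); WM=26

6 14 15 18 21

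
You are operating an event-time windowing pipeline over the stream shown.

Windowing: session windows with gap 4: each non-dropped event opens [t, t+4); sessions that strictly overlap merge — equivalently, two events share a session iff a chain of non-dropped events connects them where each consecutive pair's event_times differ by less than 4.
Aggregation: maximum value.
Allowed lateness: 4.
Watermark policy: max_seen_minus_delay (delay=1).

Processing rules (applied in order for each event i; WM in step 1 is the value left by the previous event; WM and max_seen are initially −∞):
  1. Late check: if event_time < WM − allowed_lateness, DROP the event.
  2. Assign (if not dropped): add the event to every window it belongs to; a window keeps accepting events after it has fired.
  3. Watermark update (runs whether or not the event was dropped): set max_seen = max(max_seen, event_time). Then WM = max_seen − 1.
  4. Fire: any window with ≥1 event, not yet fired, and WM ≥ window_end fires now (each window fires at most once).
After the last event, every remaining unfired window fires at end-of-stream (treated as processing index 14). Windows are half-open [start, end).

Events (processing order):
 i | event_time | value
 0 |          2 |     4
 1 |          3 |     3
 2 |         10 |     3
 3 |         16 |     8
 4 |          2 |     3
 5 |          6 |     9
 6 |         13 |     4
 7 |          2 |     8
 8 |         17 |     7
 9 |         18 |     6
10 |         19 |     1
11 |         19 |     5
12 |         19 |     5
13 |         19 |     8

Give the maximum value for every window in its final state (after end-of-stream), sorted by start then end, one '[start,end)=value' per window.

i=0 t=2 v=4: → [2,6); WM=1
i=1 t=3 v=3: → [2,7); WM=2
i=2 t=10 v=3: → [10,14); WM=9
i=3 t=16 v=8: → [16,20); WM=15
i=4 t=2 v=3: DROP (t<15-4); WM=15
i=5 t=6 v=9: DROP (t<15-4); WM=15
i=6 t=13 v=4: → [10,20); WM=15
i=7 t=2 v=8: DROP (t<15-4); WM=15
i=8 t=17 v=7: → [10,21); WM=16
i=9 t=18 v=6: → [10,22); WM=17
i=10 t=19 v=1: → [10,23); WM=18
i=11 t=19 v=5: → [10,23); WM=18
i=12 t=19 v=5: → [10,23); WM=18
i=13 t=19 v=8: → [10,23); WM=18

[2,7)=4 [10,23)=8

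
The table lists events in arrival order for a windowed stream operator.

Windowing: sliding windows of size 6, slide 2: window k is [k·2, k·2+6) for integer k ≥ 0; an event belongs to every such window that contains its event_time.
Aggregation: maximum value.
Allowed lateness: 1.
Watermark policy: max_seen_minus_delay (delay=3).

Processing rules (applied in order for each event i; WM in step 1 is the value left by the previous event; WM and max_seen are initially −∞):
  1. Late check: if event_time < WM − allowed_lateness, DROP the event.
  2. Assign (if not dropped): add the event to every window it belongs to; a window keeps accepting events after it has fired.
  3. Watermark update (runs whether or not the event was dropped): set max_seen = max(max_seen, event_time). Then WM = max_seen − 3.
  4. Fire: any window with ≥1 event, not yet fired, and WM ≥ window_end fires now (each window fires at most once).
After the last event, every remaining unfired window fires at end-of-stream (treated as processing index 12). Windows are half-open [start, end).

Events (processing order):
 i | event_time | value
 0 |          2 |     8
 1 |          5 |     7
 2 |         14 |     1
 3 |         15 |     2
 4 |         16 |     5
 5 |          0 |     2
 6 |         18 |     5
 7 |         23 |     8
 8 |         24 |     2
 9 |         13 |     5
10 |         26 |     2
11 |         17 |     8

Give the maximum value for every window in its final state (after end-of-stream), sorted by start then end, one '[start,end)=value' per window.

[0,6)=8 [2,8)=8 [4,10)=7 [10,16)=2 [12,18)=5 [14,20)=5 [16,22)=5 [18,24)=8 [20,26)=8 [22,28)=8 [24,30)=2 [26,32)=2

i=0 t=2 v=8: → [2,8),[0,6); WM=-1
i=1 t=5 v=7: → [4,10),[2,8),[0,6); WM=2
i=2 t=14 v=1: → [14,20),[12,18),[10,16); WM=11; [0,6) fires=8 [2,8) fires=8 [4,10) fires=7
i=3 t=15 v=2: → [14,20),[12,18),[10,16); WM=12
i=4 t=16 v=5: → [16,22),[14,20),[12,18); WM=13
i=5 t=0 v=2: DROP (t<13-1); WM=13
i=6 t=18 v=5: → [18,24),[16,22),[14,20); WM=15
i=7 t=23 v=8: → [22,28),[20,26),[18,24); WM=20; [10,16) fires=2 [12,18) fires=5 [14,20) fires=5
i=8 t=24 v=2: → [24,30),[22,28),[20,26); WM=21
i=9 t=13 v=5: DROP (t<21-1); WM=21
i=10 t=26 v=2: → [26,32),[24,30),[22,28); WM=23; [16,22) fires=5
i=11 t=17 v=8: DROP (t<23-1); WM=23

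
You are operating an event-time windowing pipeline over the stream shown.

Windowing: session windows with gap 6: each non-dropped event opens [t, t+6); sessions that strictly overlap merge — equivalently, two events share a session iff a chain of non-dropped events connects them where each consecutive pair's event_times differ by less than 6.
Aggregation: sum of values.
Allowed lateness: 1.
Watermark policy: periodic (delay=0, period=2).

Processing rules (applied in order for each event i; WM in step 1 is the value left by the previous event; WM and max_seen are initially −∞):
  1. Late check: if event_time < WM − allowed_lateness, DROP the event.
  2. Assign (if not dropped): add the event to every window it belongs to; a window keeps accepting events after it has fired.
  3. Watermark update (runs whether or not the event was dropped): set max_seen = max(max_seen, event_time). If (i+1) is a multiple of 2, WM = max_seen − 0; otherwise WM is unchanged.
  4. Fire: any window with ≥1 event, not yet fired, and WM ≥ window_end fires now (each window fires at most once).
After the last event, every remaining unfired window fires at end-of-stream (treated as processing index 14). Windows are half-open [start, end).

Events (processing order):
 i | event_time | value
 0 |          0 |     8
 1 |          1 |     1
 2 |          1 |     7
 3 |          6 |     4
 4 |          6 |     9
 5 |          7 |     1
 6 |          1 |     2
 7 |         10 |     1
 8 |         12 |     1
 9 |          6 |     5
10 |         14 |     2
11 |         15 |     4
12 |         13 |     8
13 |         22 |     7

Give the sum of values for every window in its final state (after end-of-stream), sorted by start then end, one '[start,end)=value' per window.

i=0 t=0 v=8: → [0,6); WM=−∞
i=1 t=1 v=1: → [0,7); WM=1
i=2 t=1 v=7: → [0,7); WM=1
i=3 t=6 v=4: → [0,12); WM=6
i=4 t=6 v=9: → [0,12); WM=6
i=5 t=7 v=1: → [0,13); WM=7
i=6 t=1 v=2: DROP (t<7-1); WM=7
i=7 t=10 v=1: → [0,16); WM=10
i=8 t=12 v=1: → [0,18); WM=10
i=9 t=6 v=5: DROP (t<10-1); WM=12
i=10 t=14 v=2: → [0,20); WM=12
i=11 t=15 v=4: → [0,21); WM=15
i=12 t=13 v=8: DROP (t<15-1); WM=15
i=13 t=22 v=7: → [22,28); WM=22

[0,21)=38 [22,28)=7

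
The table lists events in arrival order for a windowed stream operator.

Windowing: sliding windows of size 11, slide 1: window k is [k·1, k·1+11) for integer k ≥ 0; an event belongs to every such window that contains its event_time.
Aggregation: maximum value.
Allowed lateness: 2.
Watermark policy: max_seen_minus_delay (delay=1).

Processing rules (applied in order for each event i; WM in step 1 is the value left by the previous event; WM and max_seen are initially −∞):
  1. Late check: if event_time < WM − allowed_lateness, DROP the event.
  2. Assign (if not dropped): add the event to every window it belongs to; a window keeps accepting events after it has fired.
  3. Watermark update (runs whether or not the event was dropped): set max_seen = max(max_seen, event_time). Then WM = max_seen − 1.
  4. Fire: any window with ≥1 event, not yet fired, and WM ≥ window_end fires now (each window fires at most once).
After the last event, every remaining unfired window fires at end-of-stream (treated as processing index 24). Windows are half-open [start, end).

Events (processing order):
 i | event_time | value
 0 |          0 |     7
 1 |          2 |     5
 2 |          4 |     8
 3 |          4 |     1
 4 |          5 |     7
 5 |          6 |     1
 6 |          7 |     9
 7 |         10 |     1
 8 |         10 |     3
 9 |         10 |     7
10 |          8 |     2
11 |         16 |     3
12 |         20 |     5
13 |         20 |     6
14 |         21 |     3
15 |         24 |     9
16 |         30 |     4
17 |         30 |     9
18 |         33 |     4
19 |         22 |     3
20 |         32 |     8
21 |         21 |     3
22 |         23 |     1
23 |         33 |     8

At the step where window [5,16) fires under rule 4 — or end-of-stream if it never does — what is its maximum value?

9

i=0 t=0 v=7: → [0,11); WM=-1
i=1 t=2 v=5: → [2,13),[1,12),[0,11); WM=1
i=2 t=4 v=8: → [4,15),[3,14),[2,13),[1,12),[0,11); WM=3
i=3 t=4 v=1: → [4,15),[3,14),[2,13),[1,12),[0,11); WM=3
i=4 t=5 v=7: → [5,16),[4,15),[3,14),[2,13),[1,12),[0,11); WM=4
i=5 t=6 v=1: → [6,17),[5,16),[4,15),[3,14),[2,13),[1,12),[0,11); WM=5
i=6 t=7 v=9: → [7,18),[6,17),[5,16),[4,15),[3,14),[2,13),[1,12),[0,11); WM=6
i=7 t=10 v=1: → [10,21),[9,20),[8,19),[7,18),[6,17),[5,16),[4,15),[3,14),[2,13),[1,12),[0,11); WM=9
i=8 t=10 v=3: → [10,21),[9,20),[8,19),[7,18),[6,17),[5,16),[4,15),[3,14),[2,13),[1,12),[0,11); WM=9
i=9 t=10 v=7: → [10,21),[9,20),[8,19),[7,18),[6,17),[5,16),[4,15),[3,14),[2,13),[1,12),[0,11); WM=9
i=10 t=8 v=2: → [8,19),[7,18),[6,17),[5,16),[4,15),[3,14),[2,13),[1,12),[0,11); WM=9
i=11 t=16 v=3: → [16,27),[15,26),[14,25),[13,24),[12,23),[11,22),[10,21),[9,20),[8,19),[7,18),[6,17); WM=15; [0,11) fires=9 [1,12) fires=9 [2,13) fires=9 [3,14) fires=9 [4,15) fires=9
i=12 t=20 v=5: → [20,31),[19,30),[18,29),[17,28),[16,27),[15,26),[14,25),[13,24),[12,23),[11,22),[10,21); WM=19; [5,16) fires=9 [6,17) fires=9 [7,18) fires=9 [8,19) fires=7
i=13 t=20 v=6: → [20,31),[19,30),[18,29),[17,28),[16,27),[15,26),[14,25),[13,24),[12,23),[11,22),[10,21); WM=19
i=14 t=21 v=3: → [21,32),[20,31),[19,30),[18,29),[17,28),[16,27),[15,26),[14,25),[13,24),[12,23),[11,22); WM=20; [9,20) fires=7
i=15 t=24 v=9: → [24,35),[23,34),[22,33),[21,32),[20,31),[19,30),[18,29),[17,28),[16,27),[15,26),[14,25); WM=23; [10,21) fires=7 [11,22) fires=6 [12,23) fires=6
i=16 t=30 v=4: → [30,41),[29,40),[28,39),[27,38),[26,37),[25,36),[24,35),[23,34),[22,33),[21,32),[20,31); WM=29; [13,24) fires=6 [14,25) fires=9 [15,26) fires=9 [16,27) fires=9 [17,28) fires=9 [18,29) fires=9
i=17 t=30 v=9: → [30,41),[29,40),[28,39),[27,38),[26,37),[25,36),[24,35),[23,34),[22,33),[21,32),[20,31); WM=29
i=18 t=33 v=4: → [33,44),[32,43),[31,42),[30,41),[29,40),[28,39),[27,38),[26,37),[25,36),[24,35),[23,34); WM=32; [19,30) fires=9 [20,31) fires=9 [21,32) fires=9
i=19 t=22 v=3: DROP (t<32-2); WM=32
i=20 t=32 v=8: → [32,43),[31,42),[30,41),[29,40),[28,39),[27,38),[26,37),[25,36),[24,35),[23,34),[22,33); WM=32
i=21 t=21 v=3: DROP (t<32-2); WM=32
i=22 t=23 v=1: DROP (t<32-2); WM=32
i=23 t=33 v=8: → [33,44),[32,43),[31,42),[30,41),[29,40),[28,39),[27,38),[26,37),[25,36),[24,35),[23,34); WM=32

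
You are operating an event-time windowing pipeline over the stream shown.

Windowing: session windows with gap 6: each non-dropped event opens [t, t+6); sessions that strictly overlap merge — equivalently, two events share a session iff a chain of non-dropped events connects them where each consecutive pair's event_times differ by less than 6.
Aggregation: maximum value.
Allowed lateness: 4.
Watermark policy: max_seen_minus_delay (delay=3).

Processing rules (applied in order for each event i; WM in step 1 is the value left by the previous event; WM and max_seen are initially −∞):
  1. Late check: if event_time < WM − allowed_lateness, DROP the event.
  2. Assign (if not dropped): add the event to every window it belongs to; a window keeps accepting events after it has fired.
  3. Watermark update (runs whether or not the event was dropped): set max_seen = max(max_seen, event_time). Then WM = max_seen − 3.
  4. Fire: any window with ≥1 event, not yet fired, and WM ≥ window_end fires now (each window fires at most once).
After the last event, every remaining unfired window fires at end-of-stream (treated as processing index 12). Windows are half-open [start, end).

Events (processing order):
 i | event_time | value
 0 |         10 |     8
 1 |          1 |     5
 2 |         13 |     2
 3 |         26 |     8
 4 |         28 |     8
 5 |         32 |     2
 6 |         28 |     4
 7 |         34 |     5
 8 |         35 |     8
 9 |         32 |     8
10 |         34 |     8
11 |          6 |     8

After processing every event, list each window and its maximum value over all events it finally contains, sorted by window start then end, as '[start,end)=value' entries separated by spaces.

[10,19)=8 [26,41)=8

i=0 t=10 v=8: → [10,16); WM=7
i=1 t=1 v=5: DROP (t<7-4); WM=7
i=2 t=13 v=2: → [10,19); WM=10
i=3 t=26 v=8: → [26,32); WM=23
i=4 t=28 v=8: → [26,34); WM=25
i=5 t=32 v=2: → [26,38); WM=29
i=6 t=28 v=4: → [26,38); WM=29
i=7 t=34 v=5: → [26,40); WM=31
i=8 t=35 v=8: → [26,41); WM=32
i=9 t=32 v=8: → [26,41); WM=32
i=10 t=34 v=8: → [26,41); WM=32
i=11 t=6 v=8: DROP (t<32-4); WM=32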